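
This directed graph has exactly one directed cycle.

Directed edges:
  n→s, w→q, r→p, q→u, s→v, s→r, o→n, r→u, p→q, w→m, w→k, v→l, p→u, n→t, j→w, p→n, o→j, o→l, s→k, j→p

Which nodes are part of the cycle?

DFS with gray/black marking from n:
n gray
  s gray
    k gray
    k black
    r gray
      u gray
      u black
      p gray
        p→n: n is gray → back edge
Back edge closes the cycle n → s → r → p → n; its vertices are {n, p, r, s}.

n, p, r, s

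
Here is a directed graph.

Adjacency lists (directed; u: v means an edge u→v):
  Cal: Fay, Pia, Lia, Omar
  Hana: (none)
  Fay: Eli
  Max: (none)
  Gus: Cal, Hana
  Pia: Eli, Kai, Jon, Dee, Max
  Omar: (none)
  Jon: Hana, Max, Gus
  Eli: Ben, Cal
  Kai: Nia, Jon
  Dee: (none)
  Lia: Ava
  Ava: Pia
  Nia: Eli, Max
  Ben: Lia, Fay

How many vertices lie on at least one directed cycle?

A vertex is on a directed cycle iff it belongs to a strongly connected component of size ≥ 2 (or has a self-loop).
The vertices on cycles are {Ava, Ben, Cal, Eli, Fay, Gus, Jon, Kai, Lia, Nia, Pia} — 11 in total.

11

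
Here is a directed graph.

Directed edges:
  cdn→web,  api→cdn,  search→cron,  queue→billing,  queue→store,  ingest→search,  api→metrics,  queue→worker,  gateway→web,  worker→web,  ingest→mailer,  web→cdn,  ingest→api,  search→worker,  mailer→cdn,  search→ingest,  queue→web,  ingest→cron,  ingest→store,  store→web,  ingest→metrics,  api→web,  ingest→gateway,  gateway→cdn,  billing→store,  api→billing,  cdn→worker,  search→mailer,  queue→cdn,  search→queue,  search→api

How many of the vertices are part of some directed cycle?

A vertex is on a directed cycle iff it belongs to a strongly connected component of size ≥ 2 (or has a self-loop).
The vertices on cycles are {cdn, web, ingest, search, worker} — 5 in total.

5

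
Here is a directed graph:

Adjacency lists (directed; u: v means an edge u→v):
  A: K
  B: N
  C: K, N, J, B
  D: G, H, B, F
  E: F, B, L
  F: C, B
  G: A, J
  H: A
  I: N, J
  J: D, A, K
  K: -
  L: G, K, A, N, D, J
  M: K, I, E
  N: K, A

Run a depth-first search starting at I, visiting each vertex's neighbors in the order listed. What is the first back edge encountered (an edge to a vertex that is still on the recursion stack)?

G→J

DFS from I (visiting each vertex's neighbors in the order listed); mark gray on enter, black on exit:
I gray
  N gray
    K gray
    K black
    A gray
      A→K: K black — skip
    A black
  N black
  J gray
    D gray
      G gray
        G→A: A black — skip
        G→J: J is gray → back edge
First back edge: G → J.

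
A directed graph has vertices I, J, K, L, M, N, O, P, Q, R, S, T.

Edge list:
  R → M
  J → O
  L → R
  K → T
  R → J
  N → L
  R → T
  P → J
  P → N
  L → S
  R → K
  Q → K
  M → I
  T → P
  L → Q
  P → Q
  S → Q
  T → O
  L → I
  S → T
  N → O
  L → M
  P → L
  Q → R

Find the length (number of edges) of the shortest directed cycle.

4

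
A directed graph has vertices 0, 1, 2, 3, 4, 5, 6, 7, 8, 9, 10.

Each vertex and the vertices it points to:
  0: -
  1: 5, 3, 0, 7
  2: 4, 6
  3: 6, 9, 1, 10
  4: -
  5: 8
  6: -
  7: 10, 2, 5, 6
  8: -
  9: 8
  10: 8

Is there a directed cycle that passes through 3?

3 is on a cycle iff 3 can reach itself via ≥1 edge.
3 → 1 → 3 — yes.

Yes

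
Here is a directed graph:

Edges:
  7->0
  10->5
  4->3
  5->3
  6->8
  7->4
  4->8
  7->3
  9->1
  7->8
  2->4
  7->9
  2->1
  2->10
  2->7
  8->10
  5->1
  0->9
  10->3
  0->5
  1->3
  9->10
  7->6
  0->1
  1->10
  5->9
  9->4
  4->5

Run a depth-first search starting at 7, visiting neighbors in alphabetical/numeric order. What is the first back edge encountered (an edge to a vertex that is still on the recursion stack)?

DFS from 7 (visiting neighbors in alphabetical/numeric order); mark gray on enter, black on exit:
7 gray
  0 gray
    1 gray
      3 gray
      3 black
      10 gray
        10→3: 3 black — skip
        5 gray
          5→1: 1 is gray → back edge
First back edge: 5 → 1.

5→1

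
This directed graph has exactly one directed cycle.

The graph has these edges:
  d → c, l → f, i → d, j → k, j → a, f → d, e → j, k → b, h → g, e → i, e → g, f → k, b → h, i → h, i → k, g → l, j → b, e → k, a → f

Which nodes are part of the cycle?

DFS with gray/black marking from g:
g gray
  l gray
    f gray
      d gray
        c gray
        c black
      d black
      k gray
        b gray
          h gray
            h→g: g is gray → back edge
Back edge closes the cycle g → l → f → k → b → h → g; its vertices are {b, f, g, h, k, l}.

b, f, g, h, k, l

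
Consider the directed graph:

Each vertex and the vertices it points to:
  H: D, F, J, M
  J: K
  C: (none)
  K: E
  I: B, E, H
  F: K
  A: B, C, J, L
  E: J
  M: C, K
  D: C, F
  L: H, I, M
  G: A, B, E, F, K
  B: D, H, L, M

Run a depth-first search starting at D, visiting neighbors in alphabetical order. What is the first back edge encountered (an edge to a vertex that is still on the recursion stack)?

J→K

DFS from D (visiting neighbors in alphabetical order); mark gray on enter, black on exit:
D gray
  C gray
  C black
  F gray
    K gray
      E gray
        J gray
          J→K: K is gray → back edge
First back edge: J → K.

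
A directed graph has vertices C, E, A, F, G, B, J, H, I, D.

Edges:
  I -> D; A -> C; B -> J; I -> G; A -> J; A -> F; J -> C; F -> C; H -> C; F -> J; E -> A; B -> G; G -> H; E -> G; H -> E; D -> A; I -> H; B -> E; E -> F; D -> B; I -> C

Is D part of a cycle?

D lies on a cycle iff there is a path from D back to itself.
Exploring from D, it never reaches itself; equivalently, its strongly connected component is a singleton.

No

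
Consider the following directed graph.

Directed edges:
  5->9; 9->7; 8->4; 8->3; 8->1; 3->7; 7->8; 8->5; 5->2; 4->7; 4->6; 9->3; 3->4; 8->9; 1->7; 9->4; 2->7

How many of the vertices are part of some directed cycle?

8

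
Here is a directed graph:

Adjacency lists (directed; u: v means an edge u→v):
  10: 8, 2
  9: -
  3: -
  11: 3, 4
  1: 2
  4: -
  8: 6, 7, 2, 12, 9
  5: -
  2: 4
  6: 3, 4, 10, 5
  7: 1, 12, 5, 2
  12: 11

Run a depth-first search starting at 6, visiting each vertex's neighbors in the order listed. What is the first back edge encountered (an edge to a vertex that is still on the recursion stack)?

DFS from 6 (visiting each vertex's neighbors in the order listed); mark gray on enter, black on exit:
6 gray
  3 gray
  3 black
  4 gray
  4 black
  10 gray
    8 gray
      8→6: 6 is gray → back edge
First back edge: 8 → 6.

8->6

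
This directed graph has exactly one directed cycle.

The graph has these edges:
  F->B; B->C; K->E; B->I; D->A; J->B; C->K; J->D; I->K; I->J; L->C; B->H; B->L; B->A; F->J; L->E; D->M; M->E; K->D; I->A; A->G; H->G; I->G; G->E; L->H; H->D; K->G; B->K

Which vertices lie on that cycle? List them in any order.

DFS with gray/black marking from B:
B gray
  K gray
    D gray
      M gray
        E gray
        E black
      M black
      A gray
        G gray
          G→E: E black — skip
        G black
      A black
    D black
    K→G: G black — skip
    K→E: E black — skip
  K black
  B→A: A black — skip
  L gray
    H gray
      H→D: D black — skip
      H→G: G black — skip
    H black
    C gray
      C→K: K black — skip
    C black
    L→E: E black — skip
  L black
  B→H: H black — skip
  I gray
    I→K: K black — skip
    J gray
      J→B: B is gray → back edge
Back edge closes the cycle B → I → J → B; its vertices are {B, I, J}.

B, I, J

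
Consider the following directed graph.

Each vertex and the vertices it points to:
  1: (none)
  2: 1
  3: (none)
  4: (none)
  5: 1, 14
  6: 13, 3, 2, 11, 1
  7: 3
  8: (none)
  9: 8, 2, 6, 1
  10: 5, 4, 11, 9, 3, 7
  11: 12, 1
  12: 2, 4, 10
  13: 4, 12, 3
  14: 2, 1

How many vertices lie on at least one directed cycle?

A vertex is on a directed cycle iff it belongs to a strongly connected component of size ≥ 2 (or has a self-loop).
The vertices on cycles are {6, 9, 10, 11, 12, 13} — 6 in total.

6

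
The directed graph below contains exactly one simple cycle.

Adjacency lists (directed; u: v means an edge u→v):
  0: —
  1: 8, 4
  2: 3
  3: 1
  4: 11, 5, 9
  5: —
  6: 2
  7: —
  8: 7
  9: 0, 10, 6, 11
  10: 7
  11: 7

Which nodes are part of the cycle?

1, 2, 3, 4, 6, 9

DFS with gray/black marking from 9:
9 gray
  0 gray
  0 black
  10 gray
    7 gray
    7 black
  10 black
  6 gray
    2 gray
      3 gray
        1 gray
          8 gray
            8→7: 7 black — skip
          8 black
          4 gray
            11 gray
              11→7: 7 black — skip
            11 black
            5 gray
            5 black
            4→9: 9 is gray → back edge
Back edge closes the cycle 9 → 6 → 2 → 3 → 1 → 4 → 9; its vertices are {1, 2, 3, 4, 6, 9}.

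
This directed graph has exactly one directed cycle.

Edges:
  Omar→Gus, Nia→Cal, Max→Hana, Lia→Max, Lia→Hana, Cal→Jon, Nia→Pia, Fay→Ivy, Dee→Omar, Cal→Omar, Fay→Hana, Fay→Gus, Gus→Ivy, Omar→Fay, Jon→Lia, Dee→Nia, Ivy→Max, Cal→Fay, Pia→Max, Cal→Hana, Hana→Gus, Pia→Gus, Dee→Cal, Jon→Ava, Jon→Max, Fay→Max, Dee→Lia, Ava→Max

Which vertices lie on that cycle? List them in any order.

Gus, Ivy, Max, Hana

DFS with gray/black marking from Gus:
Gus gray
  Ivy gray
    Max gray
      Hana gray
        Hana→Gus: Gus is gray → back edge
Back edge closes the cycle Gus → Ivy → Max → Hana → Gus; its vertices are {Gus, Ivy, Max, Hana}.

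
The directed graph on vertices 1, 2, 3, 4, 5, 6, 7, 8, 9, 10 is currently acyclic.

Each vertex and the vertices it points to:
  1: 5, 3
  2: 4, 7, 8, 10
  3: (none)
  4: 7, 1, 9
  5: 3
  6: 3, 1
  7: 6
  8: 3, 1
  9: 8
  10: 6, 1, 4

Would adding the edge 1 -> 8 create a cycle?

Yes

Adding 1→8 creates a cycle iff 8 can already reach 1.
Path from 8: 8 → 1.
So 8 → … → 1 → 8 is a cycle.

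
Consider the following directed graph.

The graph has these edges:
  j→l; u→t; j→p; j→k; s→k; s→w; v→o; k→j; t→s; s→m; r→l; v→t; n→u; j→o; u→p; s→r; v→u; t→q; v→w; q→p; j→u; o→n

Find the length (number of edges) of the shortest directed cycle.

2

For each vertex v, BFS finds the shortest path from v back to v.
The shortest such closed walk is k → j → k, length 2.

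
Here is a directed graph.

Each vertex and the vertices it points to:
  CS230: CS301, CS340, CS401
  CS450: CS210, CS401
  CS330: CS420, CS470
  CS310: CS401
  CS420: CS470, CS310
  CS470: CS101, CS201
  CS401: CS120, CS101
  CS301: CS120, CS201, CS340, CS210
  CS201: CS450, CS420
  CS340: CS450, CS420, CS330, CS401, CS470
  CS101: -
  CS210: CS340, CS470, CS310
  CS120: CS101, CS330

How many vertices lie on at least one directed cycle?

10

A vertex is on a directed cycle iff it belongs to a strongly connected component of size ≥ 2 (or has a self-loop).
The vertices on cycles are {CS120, CS201, CS210, CS310, CS330, CS340, CS401, CS420, CS450, CS470} — 10 in total.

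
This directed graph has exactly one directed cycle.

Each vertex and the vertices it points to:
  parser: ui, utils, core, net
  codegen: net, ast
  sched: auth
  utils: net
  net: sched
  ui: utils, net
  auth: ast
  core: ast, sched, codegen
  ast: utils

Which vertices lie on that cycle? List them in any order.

ast, net, auth, sched, utils

DFS with gray/black marking from sched:
sched gray
  auth gray
    ast gray
      utils gray
        net gray
          net→sched: sched is gray → back edge
Back edge closes the cycle sched → auth → ast → utils → net → sched; its vertices are {ast, net, auth, sched, utils}.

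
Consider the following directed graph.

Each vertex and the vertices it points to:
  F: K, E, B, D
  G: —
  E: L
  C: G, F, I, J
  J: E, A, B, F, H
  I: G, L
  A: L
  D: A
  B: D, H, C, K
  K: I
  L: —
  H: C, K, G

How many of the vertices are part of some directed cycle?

A vertex is on a directed cycle iff it belongs to a strongly connected component of size ≥ 2 (or has a self-loop).
The vertices on cycles are {B, C, F, H, J} — 5 in total.

5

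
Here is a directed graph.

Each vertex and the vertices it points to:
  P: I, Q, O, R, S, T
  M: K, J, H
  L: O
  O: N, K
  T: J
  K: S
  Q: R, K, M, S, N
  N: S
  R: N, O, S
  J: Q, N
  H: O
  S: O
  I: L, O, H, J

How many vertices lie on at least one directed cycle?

A vertex is on a directed cycle iff it belongs to a strongly connected component of size ≥ 2 (or has a self-loop).
The vertices on cycles are {J, K, M, N, O, Q, S} — 7 in total.

7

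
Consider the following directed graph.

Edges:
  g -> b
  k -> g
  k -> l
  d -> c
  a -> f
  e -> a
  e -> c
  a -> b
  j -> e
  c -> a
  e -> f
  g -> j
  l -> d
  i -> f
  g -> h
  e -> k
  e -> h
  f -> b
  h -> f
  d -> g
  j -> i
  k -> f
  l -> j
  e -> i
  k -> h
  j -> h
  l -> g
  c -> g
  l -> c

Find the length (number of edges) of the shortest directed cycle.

For each vertex v, BFS finds the shortest path from v back to v.
The shortest such closed walk is l → j → e → k → l, length 4.

4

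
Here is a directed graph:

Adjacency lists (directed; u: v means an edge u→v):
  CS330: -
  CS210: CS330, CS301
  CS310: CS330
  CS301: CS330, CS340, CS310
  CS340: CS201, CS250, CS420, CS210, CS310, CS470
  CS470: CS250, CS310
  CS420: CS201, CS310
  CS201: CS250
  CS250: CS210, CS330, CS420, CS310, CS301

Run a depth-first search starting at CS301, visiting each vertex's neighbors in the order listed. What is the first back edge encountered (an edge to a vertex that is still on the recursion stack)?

DFS from CS301 (visiting each vertex's neighbors in the order listed); mark gray on enter, black on exit:
CS301 gray
  CS330 gray
  CS330 black
  CS340 gray
    CS201 gray
      CS250 gray
        CS210 gray
          CS210→CS330: CS330 black — skip
          CS210→CS301: CS301 is gray → back edge
First back edge: CS210 → CS301.

CS210->CS301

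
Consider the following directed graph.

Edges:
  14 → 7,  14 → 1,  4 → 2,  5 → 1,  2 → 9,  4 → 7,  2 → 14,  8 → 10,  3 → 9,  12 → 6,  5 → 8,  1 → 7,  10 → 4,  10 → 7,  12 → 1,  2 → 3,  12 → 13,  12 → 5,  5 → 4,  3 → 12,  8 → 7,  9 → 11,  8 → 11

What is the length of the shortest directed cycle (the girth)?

5

For each vertex v, BFS finds the shortest path from v back to v.
The shortest such closed walk is 2 → 3 → 12 → 5 → 4 → 2, length 5.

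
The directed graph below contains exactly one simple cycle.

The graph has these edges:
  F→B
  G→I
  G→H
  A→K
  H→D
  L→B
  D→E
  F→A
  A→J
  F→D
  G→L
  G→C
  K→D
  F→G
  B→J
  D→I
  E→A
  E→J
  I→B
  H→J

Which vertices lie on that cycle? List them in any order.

DFS with gray/black marking from A:
A gray
  J gray
  J black
  K gray
    D gray
      E gray
        E→A: A is gray → back edge
Back edge closes the cycle A → K → D → E → A; its vertices are {A, D, E, K}.

A, D, E, K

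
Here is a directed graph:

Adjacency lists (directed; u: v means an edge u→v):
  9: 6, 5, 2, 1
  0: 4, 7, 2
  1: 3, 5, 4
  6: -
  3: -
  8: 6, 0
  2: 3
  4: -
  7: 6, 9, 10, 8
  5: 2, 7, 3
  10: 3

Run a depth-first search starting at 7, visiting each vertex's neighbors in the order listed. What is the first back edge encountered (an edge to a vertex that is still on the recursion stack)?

5→7

DFS from 7 (visiting each vertex's neighbors in the order listed); mark gray on enter, black on exit:
7 gray
  6 gray
  6 black
  9 gray
    9→6: 6 black — skip
    5 gray
      2 gray
        3 gray
        3 black
      2 black
      5→7: 7 is gray → back edge
First back edge: 5 → 7.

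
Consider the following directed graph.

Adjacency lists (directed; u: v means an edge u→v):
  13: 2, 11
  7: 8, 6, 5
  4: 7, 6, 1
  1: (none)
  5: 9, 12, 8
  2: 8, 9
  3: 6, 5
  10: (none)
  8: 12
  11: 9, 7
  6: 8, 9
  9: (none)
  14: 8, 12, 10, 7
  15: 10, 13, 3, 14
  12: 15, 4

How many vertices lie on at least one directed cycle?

12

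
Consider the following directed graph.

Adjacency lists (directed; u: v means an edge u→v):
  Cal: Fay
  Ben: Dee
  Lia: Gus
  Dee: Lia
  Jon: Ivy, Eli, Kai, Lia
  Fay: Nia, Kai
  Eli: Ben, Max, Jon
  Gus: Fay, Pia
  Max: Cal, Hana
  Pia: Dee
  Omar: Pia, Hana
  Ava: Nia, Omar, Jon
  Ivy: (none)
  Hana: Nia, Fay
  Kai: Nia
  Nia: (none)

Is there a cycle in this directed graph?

DFS with white/gray/black marking, starting from Eli:
Eli gray
  Ben gray
    Dee gray
      Lia gray
        Gus gray
          Fay gray
            Nia gray
            Nia black
            Kai gray
              Kai→Nia: Nia black — skip
            Kai black
          Fay black
          Pia gray
            Pia→Dee: Dee is gray → back edge
Back edge found, so a cycle exists: Dee → Lia → Gus → Pia → Dee.

Yes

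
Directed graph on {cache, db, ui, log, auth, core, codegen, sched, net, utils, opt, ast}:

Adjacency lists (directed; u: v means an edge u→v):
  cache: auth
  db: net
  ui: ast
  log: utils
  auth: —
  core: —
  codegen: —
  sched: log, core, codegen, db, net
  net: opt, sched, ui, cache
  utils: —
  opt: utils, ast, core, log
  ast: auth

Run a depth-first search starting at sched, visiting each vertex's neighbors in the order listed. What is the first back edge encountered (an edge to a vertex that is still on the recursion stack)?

DFS from sched (visiting each vertex's neighbors in the order listed); mark gray on enter, black on exit:
sched gray
  log gray
    utils gray
    utils black
  log black
  core gray
  core black
  codegen gray
  codegen black
  db gray
    net gray
      opt gray
        opt→utils: utils black — skip
        ast gray
          auth gray
          auth black
        ast black
        opt→core: core black — skip
        opt→log: log black — skip
      opt black
      net→sched: sched is gray → back edge
First back edge: net → sched.

net→sched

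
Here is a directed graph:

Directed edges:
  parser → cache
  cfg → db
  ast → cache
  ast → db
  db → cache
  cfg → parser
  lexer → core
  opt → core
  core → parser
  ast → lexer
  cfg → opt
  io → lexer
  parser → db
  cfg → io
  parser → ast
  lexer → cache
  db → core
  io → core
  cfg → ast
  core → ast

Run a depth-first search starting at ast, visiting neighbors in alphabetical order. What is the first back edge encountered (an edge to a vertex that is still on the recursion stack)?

DFS from ast (visiting neighbors in alphabetical order); mark gray on enter, black on exit:
ast gray
  cache gray
  cache black
  db gray
    db→cache: cache black — skip
    core gray
      core→ast: ast is gray → back edge
First back edge: core → ast.

core->ast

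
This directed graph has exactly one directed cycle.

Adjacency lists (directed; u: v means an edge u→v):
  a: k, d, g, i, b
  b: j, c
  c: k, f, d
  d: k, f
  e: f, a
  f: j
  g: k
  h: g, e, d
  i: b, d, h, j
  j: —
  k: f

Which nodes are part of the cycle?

a, e, h, i

DFS with gray/black marking from i:
i gray
  b gray
    j gray
    j black
    c gray
      k gray
        f gray
          f→j: j black — skip
        f black
      k black
      c→f: f black — skip
      d gray
        d→k: k black — skip
        d→f: f black — skip
      d black
    c black
  b black
  i→d: d black — skip
  h gray
    g gray
      g→k: k black — skip
    g black
    e gray
      e→f: f black — skip
      a gray
        a→k: k black — skip
        a→d: d black — skip
        a→g: g black — skip
        a→i: i is gray → back edge
Back edge closes the cycle i → h → e → a → i; its vertices are {a, e, h, i}.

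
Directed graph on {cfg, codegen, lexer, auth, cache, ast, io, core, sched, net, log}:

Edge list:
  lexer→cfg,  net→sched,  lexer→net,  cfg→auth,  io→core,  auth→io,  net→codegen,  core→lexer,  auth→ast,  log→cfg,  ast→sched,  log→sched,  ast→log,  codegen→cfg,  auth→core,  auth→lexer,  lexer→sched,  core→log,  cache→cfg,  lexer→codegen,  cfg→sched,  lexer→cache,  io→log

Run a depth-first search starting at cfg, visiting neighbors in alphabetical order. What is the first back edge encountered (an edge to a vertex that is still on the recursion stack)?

log→cfg

DFS from cfg (visiting neighbors in alphabetical order); mark gray on enter, black on exit:
cfg gray
  auth gray
    ast gray
      log gray
        log→cfg: cfg is gray → back edge
First back edge: log → cfg.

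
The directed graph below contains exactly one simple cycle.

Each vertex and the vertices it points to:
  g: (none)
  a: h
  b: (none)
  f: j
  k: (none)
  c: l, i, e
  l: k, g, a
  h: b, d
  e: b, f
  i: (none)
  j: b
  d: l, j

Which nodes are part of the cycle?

a, d, h, l

DFS with gray/black marking from l:
l gray
  k gray
  k black
  g gray
  g black
  a gray
    h gray
      b gray
      b black
      d gray
        d→l: l is gray → back edge
Back edge closes the cycle l → a → h → d → l; its vertices are {a, d, h, l}.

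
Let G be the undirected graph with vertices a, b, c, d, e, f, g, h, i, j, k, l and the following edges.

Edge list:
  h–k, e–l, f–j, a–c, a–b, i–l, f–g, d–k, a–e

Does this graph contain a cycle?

No

DFS, tracking each vertex's parent; an edge to a visited non-parent vertex closes a cycle.
Start from i:
visit i (parent –)
  visit l (parent i)
    l–i: parent, skip
    visit e (parent l)
      visit a (parent e)
        visit b (parent a)
          b–a: parent, skip
        a–e: parent, skip
        visit c (parent a)
          c–a: parent, skip
      e–l: parent, skip
visit d (parent –)
  visit k (parent d)
    visit h (parent k)
      h–k: parent, skip
    k–d: parent, skip
visit f (parent –)
  visit j (parent f)
    j–f: parent, skip
  visit g (parent f)
    g–f: parent, skip
No non-parent visited neighbor found — the graph is a forest.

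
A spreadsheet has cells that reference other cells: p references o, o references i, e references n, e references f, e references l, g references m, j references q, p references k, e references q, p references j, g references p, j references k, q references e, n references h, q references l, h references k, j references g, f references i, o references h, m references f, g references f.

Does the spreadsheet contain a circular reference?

Yes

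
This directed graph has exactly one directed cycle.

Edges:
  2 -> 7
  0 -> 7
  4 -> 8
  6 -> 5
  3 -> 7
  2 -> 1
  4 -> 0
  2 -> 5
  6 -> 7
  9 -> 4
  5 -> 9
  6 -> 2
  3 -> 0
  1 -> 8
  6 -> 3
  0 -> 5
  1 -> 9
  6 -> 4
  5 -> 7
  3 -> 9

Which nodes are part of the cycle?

DFS with gray/black marking from 4:
4 gray
  8 gray
  8 black
  0 gray
    5 gray
      7 gray
      7 black
      9 gray
        9→4: 4 is gray → back edge
Back edge closes the cycle 4 → 0 → 5 → 9 → 4; its vertices are {0, 4, 5, 9}.

0, 4, 5, 9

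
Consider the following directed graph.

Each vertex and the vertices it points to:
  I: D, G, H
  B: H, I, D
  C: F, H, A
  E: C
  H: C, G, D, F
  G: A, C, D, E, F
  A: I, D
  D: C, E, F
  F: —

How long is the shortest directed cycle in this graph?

2

For each vertex v, BFS finds the shortest path from v back to v.
The shortest such closed walk is H → C → H, length 2.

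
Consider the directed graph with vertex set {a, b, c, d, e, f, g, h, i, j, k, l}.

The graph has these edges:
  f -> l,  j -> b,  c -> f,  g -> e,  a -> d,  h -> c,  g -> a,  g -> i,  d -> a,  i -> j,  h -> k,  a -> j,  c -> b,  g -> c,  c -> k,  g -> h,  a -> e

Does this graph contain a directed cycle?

DFS with white/gray/black marking, starting from d:
d gray
  a gray
    j gray
      b gray
      b black
    j black
    a→d: d is gray → back edge
Back edge found, so a cycle exists: d → a → d.

Yes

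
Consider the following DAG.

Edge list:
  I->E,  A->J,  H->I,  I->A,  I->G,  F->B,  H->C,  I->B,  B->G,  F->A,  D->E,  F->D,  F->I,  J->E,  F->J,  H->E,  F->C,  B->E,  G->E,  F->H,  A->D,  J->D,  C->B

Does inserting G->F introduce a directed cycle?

Yes

Adding G→F creates a cycle iff F can already reach G.
Path from F: F → I → G.
So F → … → G → F is a cycle.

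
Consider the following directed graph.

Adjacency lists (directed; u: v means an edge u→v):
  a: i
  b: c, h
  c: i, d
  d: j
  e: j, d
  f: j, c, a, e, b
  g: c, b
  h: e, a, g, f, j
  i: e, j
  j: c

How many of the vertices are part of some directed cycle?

9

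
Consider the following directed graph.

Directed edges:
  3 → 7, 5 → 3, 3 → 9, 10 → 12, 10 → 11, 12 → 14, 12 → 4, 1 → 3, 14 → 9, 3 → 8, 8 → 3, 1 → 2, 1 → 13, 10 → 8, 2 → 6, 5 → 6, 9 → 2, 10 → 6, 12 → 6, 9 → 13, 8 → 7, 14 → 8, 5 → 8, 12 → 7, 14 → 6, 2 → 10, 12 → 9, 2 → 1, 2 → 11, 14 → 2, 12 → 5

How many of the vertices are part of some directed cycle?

A vertex is on a directed cycle iff it belongs to a strongly connected component of size ≥ 2 (or has a self-loop).
The vertices on cycles are {1, 2, 3, 5, 8, 9, 10, 12, 14} — 9 in total.

9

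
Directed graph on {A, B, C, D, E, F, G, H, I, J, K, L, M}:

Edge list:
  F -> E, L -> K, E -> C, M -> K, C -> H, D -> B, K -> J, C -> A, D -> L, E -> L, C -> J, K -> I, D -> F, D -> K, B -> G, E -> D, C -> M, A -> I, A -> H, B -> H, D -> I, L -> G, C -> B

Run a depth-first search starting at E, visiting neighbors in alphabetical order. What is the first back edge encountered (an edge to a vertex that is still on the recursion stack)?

F->E

DFS from E (visiting neighbors in alphabetical order); mark gray on enter, black on exit:
E gray
  C gray
    A gray
      H gray
      H black
      I gray
      I black
    A black
    B gray
      G gray
      G black
      B→H: H black — skip
    B black
    C→H: H black — skip
    J gray
    J black
    M gray
      K gray
        K→I: I black — skip
        K→J: J black — skip
      K black
    M black
  C black
  D gray
    D→B: B black — skip
    F gray
      F→E: E is gray → back edge
First back edge: F → E.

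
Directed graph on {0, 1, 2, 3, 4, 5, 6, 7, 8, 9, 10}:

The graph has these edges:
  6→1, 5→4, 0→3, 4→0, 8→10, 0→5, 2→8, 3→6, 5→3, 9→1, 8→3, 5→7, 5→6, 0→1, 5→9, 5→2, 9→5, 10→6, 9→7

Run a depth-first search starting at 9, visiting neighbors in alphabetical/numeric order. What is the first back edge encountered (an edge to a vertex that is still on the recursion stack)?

DFS from 9 (visiting neighbors in alphabetical/numeric order); mark gray on enter, black on exit:
9 gray
  1 gray
  1 black
  5 gray
    2 gray
      8 gray
        3 gray
          6 gray
            6→1: 1 black — skip
          6 black
        3 black
        10 gray
          10→6: 6 black — skip
        10 black
      8 black
    2 black
    5→3: 3 black — skip
    4 gray
      0 gray
        0→1: 1 black — skip
        0→3: 3 black — skip
        0→5: 5 is gray → back edge
First back edge: 0 → 5.

0→5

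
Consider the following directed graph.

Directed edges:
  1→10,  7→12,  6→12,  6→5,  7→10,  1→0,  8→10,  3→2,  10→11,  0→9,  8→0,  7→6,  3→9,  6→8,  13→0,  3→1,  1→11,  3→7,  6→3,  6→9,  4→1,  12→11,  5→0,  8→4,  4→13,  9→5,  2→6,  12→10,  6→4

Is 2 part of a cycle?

Yes

2 is on a cycle iff 2 can reach itself via ≥1 edge.
2 → 6 → 3 → 2 — yes.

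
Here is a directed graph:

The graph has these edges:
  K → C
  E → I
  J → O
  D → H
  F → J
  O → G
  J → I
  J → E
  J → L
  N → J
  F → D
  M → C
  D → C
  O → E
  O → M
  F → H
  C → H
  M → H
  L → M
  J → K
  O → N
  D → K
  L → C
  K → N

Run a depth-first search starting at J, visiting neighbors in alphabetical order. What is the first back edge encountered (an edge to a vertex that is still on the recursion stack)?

N→J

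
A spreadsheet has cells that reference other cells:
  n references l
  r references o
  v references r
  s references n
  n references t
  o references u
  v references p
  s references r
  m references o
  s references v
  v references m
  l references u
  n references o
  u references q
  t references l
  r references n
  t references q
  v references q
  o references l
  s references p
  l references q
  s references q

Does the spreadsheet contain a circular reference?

No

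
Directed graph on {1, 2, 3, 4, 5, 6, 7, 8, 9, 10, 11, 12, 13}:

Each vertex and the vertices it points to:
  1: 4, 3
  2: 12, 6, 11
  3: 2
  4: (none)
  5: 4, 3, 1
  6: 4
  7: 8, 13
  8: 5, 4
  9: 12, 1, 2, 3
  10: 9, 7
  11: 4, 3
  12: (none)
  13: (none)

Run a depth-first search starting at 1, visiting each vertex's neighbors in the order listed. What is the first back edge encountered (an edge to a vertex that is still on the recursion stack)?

11->3

DFS from 1 (visiting each vertex's neighbors in the order listed); mark gray on enter, black on exit:
1 gray
  4 gray
  4 black
  3 gray
    2 gray
      12 gray
      12 black
      6 gray
        6→4: 4 black — skip
      6 black
      11 gray
        11→4: 4 black — skip
        11→3: 3 is gray → back edge
First back edge: 11 → 3.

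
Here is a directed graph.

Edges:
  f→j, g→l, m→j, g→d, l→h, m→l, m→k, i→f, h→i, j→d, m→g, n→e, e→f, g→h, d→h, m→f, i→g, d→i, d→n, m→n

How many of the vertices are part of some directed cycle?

A vertex is on a directed cycle iff it belongs to a strongly connected component of size ≥ 2 (or has a self-loop).
The vertices on cycles are {d, e, f, g, h, i, j, l, n} — 9 in total.

9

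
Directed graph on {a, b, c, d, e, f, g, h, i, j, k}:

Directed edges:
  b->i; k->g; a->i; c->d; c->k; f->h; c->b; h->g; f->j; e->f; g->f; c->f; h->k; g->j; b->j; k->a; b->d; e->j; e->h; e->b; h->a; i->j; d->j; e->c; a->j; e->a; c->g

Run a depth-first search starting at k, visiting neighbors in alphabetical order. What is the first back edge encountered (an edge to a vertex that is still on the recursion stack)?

DFS from k (visiting neighbors in alphabetical order); mark gray on enter, black on exit:
k gray
  a gray
    i gray
      j gray
      j black
    i black
    a→j: j black — skip
  a black
  g gray
    f gray
      h gray
        h→a: a black — skip
        h→g: g is gray → back edge
First back edge: h → g.

h->g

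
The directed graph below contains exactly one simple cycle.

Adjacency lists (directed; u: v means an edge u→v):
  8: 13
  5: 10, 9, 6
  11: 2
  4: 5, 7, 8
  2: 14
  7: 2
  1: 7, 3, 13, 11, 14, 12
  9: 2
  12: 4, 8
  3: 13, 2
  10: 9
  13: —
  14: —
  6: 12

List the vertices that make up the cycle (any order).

4, 5, 6, 12

DFS with gray/black marking from 12:
12 gray
  4 gray
    5 gray
      10 gray
        9 gray
          2 gray
            14 gray
            14 black
          2 black
        9 black
      10 black
      5→9: 9 black — skip
      6 gray
        6→12: 12 is gray → back edge
Back edge closes the cycle 12 → 4 → 5 → 6 → 12; its vertices are {4, 5, 6, 12}.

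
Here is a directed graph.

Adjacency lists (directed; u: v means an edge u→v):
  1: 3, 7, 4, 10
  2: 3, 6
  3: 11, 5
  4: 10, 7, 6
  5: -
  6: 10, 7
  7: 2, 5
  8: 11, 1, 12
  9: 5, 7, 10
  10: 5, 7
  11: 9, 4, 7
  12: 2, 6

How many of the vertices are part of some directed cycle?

8

A vertex is on a directed cycle iff it belongs to a strongly connected component of size ≥ 2 (or has a self-loop).
The vertices on cycles are {2, 3, 4, 6, 7, 9, 10, 11} — 8 in total.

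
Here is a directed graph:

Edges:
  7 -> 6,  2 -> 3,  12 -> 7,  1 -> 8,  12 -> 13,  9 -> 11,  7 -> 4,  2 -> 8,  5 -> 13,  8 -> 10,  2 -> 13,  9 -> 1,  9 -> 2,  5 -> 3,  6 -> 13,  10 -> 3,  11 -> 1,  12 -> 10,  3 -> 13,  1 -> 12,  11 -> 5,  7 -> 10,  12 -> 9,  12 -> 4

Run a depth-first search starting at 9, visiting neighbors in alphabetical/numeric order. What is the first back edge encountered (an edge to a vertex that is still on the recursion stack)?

DFS from 9 (visiting neighbors in alphabetical/numeric order); mark gray on enter, black on exit:
9 gray
  1 gray
    8 gray
      10 gray
        3 gray
          13 gray
          13 black
        3 black
      10 black
    8 black
    12 gray
      4 gray
      4 black
      7 gray
        7→4: 4 black — skip
        6 gray
          6→13: 13 black — skip
        6 black
        7→10: 10 black — skip
      7 black
      12→9: 9 is gray → back edge
First back edge: 12 → 9.

12→9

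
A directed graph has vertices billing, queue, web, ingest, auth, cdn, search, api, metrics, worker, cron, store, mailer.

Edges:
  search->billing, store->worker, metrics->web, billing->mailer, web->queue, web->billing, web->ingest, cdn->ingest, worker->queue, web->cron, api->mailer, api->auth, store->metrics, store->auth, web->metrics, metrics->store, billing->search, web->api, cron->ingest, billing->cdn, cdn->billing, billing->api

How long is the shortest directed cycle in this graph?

2

For each vertex v, BFS finds the shortest path from v back to v.
The shortest such closed walk is web → metrics → web, length 2.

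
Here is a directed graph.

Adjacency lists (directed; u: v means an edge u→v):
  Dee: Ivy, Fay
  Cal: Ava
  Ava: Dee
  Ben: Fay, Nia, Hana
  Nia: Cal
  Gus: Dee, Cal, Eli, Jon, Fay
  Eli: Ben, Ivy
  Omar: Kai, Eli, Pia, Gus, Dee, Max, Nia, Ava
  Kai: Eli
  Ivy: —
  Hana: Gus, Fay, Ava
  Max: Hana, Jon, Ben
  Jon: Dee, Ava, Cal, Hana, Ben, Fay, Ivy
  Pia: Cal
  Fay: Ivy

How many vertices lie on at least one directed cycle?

5

A vertex is on a directed cycle iff it belongs to a strongly connected component of size ≥ 2 (or has a self-loop).
The vertices on cycles are {Ben, Eli, Gus, Jon, Hana} — 5 in total.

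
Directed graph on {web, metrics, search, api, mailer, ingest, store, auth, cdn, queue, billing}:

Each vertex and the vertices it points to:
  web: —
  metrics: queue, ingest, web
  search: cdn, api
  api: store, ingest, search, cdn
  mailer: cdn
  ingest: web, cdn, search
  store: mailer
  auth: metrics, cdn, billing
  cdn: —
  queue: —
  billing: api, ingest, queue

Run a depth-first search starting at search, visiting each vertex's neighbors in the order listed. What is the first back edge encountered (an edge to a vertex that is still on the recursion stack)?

ingest->search

DFS from search (visiting each vertex's neighbors in the order listed); mark gray on enter, black on exit:
search gray
  cdn gray
  cdn black
  api gray
    store gray
      mailer gray
        mailer→cdn: cdn black — skip
      mailer black
    store black
    ingest gray
      web gray
      web black
      ingest→cdn: cdn black — skip
      ingest→search: search is gray → back edge
First back edge: ingest → search.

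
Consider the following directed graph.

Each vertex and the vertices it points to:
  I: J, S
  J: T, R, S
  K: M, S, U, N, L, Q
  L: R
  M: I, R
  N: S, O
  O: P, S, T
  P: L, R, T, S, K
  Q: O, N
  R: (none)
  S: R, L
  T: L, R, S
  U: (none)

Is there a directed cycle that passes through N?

Yes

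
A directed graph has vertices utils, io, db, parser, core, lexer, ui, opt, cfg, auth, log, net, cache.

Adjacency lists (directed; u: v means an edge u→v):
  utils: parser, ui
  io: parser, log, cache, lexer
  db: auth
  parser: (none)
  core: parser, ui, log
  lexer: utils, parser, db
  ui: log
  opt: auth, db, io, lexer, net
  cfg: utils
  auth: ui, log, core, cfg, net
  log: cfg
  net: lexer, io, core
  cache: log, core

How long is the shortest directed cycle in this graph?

4

For each vertex v, BFS finds the shortest path from v back to v.
The shortest such closed walk is auth → net → lexer → db → auth, length 4.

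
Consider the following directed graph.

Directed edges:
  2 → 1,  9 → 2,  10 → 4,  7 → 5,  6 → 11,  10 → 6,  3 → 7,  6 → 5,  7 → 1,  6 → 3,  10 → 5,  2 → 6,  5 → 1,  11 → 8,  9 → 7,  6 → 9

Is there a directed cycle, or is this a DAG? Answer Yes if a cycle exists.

DFS with white/gray/black marking, starting from 7:
7 gray
  1 gray
  1 black
  5 gray
    5→1: 1 black — skip
  5 black
7 black
11 gray
  8 gray
  8 black
11 black
9 gray
  2 gray
    6 gray
      6→5: 5 black — skip
      6→11: 11 black — skip
      6→9: 9 is gray → back edge
Back edge found, so a cycle exists: 9 → 2 → 6 → 9.

Yes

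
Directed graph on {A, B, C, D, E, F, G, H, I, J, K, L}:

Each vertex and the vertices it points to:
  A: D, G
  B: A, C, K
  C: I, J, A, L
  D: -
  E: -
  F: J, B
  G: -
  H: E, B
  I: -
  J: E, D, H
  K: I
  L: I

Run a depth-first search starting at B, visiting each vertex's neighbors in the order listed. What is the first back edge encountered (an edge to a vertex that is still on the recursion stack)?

H->B

DFS from B (visiting each vertex's neighbors in the order listed); mark gray on enter, black on exit:
B gray
  A gray
    D gray
    D black
    G gray
    G black
  A black
  C gray
    I gray
    I black
    J gray
      E gray
      E black
      J→D: D black — skip
      H gray
        H→E: E black — skip
        H→B: B is gray → back edge
First back edge: H → B.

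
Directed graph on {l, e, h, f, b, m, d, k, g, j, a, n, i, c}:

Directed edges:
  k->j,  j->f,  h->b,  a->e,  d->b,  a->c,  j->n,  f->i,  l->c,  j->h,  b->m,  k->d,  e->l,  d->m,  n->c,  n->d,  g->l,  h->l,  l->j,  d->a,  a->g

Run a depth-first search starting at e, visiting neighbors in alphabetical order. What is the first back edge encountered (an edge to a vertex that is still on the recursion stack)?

h→l

DFS from e (visiting neighbors in alphabetical order); mark gray on enter, black on exit:
e gray
  l gray
    c gray
    c black
    j gray
      f gray
        i gray
        i black
      f black
      h gray
        b gray
          m gray
          m black
        b black
        h→l: l is gray → back edge
First back edge: h → l.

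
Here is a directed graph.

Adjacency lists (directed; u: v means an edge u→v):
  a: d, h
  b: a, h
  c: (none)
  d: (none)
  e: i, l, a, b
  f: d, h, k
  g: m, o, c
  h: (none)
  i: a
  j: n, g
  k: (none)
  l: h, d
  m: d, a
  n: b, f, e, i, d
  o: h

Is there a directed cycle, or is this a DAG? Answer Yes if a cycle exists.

DFS with white/gray/black marking, starting from g:
g gray
  m gray
    d gray
    d black
    a gray
      a→d: d black — skip
      h gray
      h black
    a black
  m black
  o gray
    o→h: h black — skip
  o black
  c gray
  c black
g black
b gray
  b→a: a black — skip
  b→h: h black — skip
b black
e gray
  i gray
    i→a: a black — skip
  i black
  l gray
    l→h: h black — skip
    l→d: d black — skip
  l black
  e→a: a black — skip
  e→b: b black — skip
e black
f gray
  f→d: d black — skip
  f→h: h black — skip
  k gray
  k black
f black
j gray
  n gray
    n→b: b black — skip
    n→f: f black — skip
    n→e: e black — skip
    n→i: i black — skip
    n→d: d black — skip
  n black
  j→g: g black — skip
j black
Every edge goes to a white or black vertex — no back edge, so the graph is acyclic.

No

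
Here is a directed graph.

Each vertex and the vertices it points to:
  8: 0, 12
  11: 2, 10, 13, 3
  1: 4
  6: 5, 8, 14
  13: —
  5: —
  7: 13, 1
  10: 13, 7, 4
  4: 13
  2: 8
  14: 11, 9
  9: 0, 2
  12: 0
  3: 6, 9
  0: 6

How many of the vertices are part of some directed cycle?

9

A vertex is on a directed cycle iff it belongs to a strongly connected component of size ≥ 2 (or has a self-loop).
The vertices on cycles are {0, 2, 3, 6, 8, 9, 11, 12, 14} — 9 in total.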